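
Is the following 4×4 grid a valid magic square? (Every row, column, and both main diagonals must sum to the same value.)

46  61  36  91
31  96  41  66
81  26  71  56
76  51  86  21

Row 1: 46 + 61 + 36 + 91 = 234.
Row 2: 31 + 96 + 41 + 66 = 234.
Row 3: 81 + 26 + 71 + 56 = 234.
Row 4: 76 + 51 + 86 + 21 = 234.
Column 1: 46 + 31 + 81 + 76 = 234.
Column 2: 61 + 96 + 26 + 51 = 234.
Column 3: 36 + 41 + 71 + 86 = 234.
Column 4: 91 + 66 + 56 + 21 = 234.
Main diagonal: 46 + 96 + 71 + 21 = 234.
Anti-diagonal: 91 + 41 + 26 + 76 = 234.
All lines sum to 234.

Yes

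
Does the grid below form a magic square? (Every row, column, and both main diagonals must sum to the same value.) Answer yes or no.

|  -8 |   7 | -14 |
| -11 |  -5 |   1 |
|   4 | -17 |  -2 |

Row 1: -8 + 7 + (-14) = -15.
Row 2: -11 + (-5) + 1 = -15.
Row 3: 4 + (-17) + (-2) = -15.
Column 1: -8 + (-11) + 4 = -15.
Column 2: 7 + (-5) + (-17) = -15.
Column 3: -14 + 1 + (-2) = -15.
Main diagonal: -8 + (-5) + (-2) = -15.
Anti-diagonal: -14 + (-5) + 4 = -15.
All lines sum to -15.

Yes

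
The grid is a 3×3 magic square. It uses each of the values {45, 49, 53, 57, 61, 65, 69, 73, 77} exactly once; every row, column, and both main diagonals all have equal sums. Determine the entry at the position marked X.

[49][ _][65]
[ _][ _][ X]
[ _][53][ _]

The 9 entries sum to 549, so each line sums to 549/3 = 183.
Row 1: 49 + 65 + ? = 183, so (1,2) = 69.
From column 2, 183 − (69 + 53) gives (2,2) = 61.
Main diagonal: 49 + 61 + ? = 183, so (3,3) = 73.
From anti-diagonal, 183 − (65 + 61) gives (3,1) = 57.
Column 1 needs 183; the known cells sum to 106, so (2,1) = 77.
From column 3, 183 − (65 + 73) gives (2,3) = 45.

45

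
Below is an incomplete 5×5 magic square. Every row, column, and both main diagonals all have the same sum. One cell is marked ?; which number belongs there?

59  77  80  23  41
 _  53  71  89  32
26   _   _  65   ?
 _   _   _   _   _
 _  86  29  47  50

Row 1 is complete and sums to 280; that is the magic constant.
Using row 2: 53 + 71 + 89 + 32 + ? → (2,1) = 280 − 245 = 35.
Using row 5: 86 + 29 + 47 + 50 + ? → (5,1) = 280 − 212 = 68.
From column 1, 280 − (59 + 35 + 26 + 68) gives (4,1) = 92.
The remaining cell in column 4 is (4,4) = 280 − 224 = 56.
Main diagonal: 59 + 53 + 56 + 50 + ? = 280, so (3,3) = 62.
Using anti-diagonal: 41 + 89 + 62 + 68 + ? → (4,2) = 280 − 260 = 20.
From column 2, 280 − (77 + 53 + 20 + 86) gives (3,2) = 44.
Using column 3: 80 + 71 + 62 + 29 + ? → (4,3) = 280 − 242 = 38.
Row 3: 26 + 44 + 62 + 65 + ? = 280, so (3,5) = 83.

83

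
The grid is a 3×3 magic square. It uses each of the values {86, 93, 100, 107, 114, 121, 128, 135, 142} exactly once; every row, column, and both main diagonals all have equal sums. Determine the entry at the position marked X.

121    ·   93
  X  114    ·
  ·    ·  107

86

The 9 entries sum to 1026, so each line sums to 1026/3 = 342.
Row 1 needs 342; the known cells sum to 214, so (1,2) = 128.
From column 2, 342 − (128 + 114) gives (3,2) = 100.
From column 3, 342 − (93 + 107) gives (2,3) = 142.
Anti-diagonal: 93 + 114 + ? = 342, so (3,1) = 135.
Row 2: 114 + 142 + ? = 342, so (2,1) = 86.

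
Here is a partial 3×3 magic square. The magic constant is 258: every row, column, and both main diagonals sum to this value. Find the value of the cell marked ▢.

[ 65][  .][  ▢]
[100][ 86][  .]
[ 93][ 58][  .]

Row 2 must total 258; the given cells sum to 186, so (2,3) = 72.
The remaining cell in row 3 is (3,3) = 258 − 151 = 107.
Column 2 needs 258; the known cells sum to 144, so (1,2) = 114.
Column 3: 72 + 107 + ? = 258, so (1,3) = 79.

79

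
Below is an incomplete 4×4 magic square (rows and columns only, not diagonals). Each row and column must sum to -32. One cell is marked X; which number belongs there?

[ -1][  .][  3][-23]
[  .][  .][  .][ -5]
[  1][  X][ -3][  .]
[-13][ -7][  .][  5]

-21

Row 1 must total -32; the given cells sum to -21, so (1,2) = -11.
Row 4 needs -32; the known cells sum to -15, so (4,3) = -17.
From column 1, -32 − (-1 + 1 + (-13)) gives (2,1) = -19.
Column 3 must total -32; the given cells sum to -17, so (2,3) = -15.
Using column 4: -23 + (-5) + 5 + ? → (3,4) = -32 − (-23) = -9.
From row 2, -32 − (-19 + (-15) + (-5)) gives (2,2) = 7.
Using row 3: 1 + (-3) + (-9) + ? → (3,2) = -32 − (-11) = -21.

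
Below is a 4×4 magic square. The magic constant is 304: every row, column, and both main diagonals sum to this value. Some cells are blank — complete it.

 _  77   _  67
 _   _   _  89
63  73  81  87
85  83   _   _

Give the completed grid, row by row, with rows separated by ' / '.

91 77 69 67 / 65 71 79 89 / 63 73 81 87 / 85 83 75 61

Using column 2: 77 + 73 + 83 + ? → (2,2) = 304 − 233 = 71.
Column 4 must total 304; the given cells sum to 243, so (4,4) = 61.
Main diagonal must total 304; the given cells sum to 213, so (1,1) = 91.
From anti-diagonal, 304 − (67 + 73 + 85) gives (2,3) = 79.
Row 1: 91 + 77 + 67 + ? = 304, so (1,3) = 69.
The remaining cell in row 2 is (2,1) = 304 − 239 = 65.
Using row 4: 85 + 83 + 61 + ? → (4,3) = 304 − 229 = 75.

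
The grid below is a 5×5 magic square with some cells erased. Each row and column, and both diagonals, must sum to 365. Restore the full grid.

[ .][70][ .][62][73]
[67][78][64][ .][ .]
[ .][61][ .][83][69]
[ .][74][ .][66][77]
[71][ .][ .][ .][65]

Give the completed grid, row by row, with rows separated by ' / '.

84 70 76 62 73 / 67 78 64 75 81 / 80 61 72 83 69 / 63 74 85 66 77 / 71 82 68 79 65

Column 2 must total 365; the given cells sum to 283, so (5,2) = 82.
Using column 5: 73 + 69 + 77 + 65 + ? → (2,5) = 365 − 284 = 81.
Row 2 must total 365; the given cells sum to 290, so (2,4) = 75.
Column 4 must total 365; the given cells sum to 286, so (5,4) = 79.
From anti-diagonal, 365 − (73 + 75 + 74 + 71) gives (3,3) = 72.
Row 3: 61 + 72 + 83 + 69 + ? = 365, so (3,1) = 80.
Using row 5: 71 + 82 + 79 + 65 + ? → (5,3) = 365 − 297 = 68.
Main diagonal needs 365; the known cells sum to 281, so (1,1) = 84.
The remaining cell in row 1 is (1,3) = 365 − 289 = 76.
Column 1 needs 365; the known cells sum to 302, so (4,1) = 63.
Column 3 must total 365; the given cells sum to 280, so (4,3) = 85.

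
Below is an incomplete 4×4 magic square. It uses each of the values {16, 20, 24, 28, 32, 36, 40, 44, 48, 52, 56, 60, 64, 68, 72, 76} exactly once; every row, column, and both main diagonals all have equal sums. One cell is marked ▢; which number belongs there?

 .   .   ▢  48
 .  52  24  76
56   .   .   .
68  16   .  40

The 16 entries sum to 736, so each line sums to 736/4 = 184.
Row 2: 52 + 24 + 76 + ? = 184, so (2,1) = 32.
The remaining cell in row 4 is (4,3) = 184 − 124 = 60.
Column 1 must total 184; the given cells sum to 156, so (1,1) = 28.
From column 4, 184 − (48 + 76 + 40) gives (3,4) = 20.
Main diagonal must total 184; the given cells sum to 120, so (3,3) = 64.
From anti-diagonal, 184 − (48 + 24 + 68) gives (3,2) = 44.
Using column 2: 52 + 44 + 16 + ? → (1,2) = 184 − 112 = 72.
Column 3 must total 184; the given cells sum to 148, so (1,3) = 36.

36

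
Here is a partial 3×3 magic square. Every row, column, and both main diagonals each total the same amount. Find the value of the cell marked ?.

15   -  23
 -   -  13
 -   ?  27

17

Column 3 is complete and sums to 63; that is the magic constant.
From row 1, 63 − (15 + 23) gives (1,2) = 25.
Main diagonal needs 63; the known cells sum to 42, so (2,2) = 21.
From anti-diagonal, 63 − (23 + 21) gives (3,1) = 19.
Row 2 must total 63; the given cells sum to 34, so (2,1) = 29.
Row 3 must total 63; the given cells sum to 46, so (3,2) = 17.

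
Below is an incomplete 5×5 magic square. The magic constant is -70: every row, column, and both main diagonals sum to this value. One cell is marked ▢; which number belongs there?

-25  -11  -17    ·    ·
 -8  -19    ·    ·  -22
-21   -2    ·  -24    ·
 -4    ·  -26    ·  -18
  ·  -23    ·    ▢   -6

Column 1 needs -70; the known cells sum to -58, so (5,1) = -12.
Column 2: -11 + (-19) + (-2) + (-23) + ? = -70, so (4,2) = -15.
From row 4, -70 − (-4 + (-15) + (-26) + (-18)) gives (4,4) = -7.
Main diagonal: -25 + (-19) + (-7) + (-6) + ? = -70, so (3,3) = -13.
Row 3 must total -70; the given cells sum to -60, so (3,5) = -10.
From column 5, -70 − (-22 + (-10) + (-18) + (-6)) gives (1,5) = -14.
Anti-diagonal: -14 + (-13) + (-15) + (-12) + ? = -70, so (2,4) = -16.
Row 1: -25 + (-11) + (-17) + (-14) + ? = -70, so (1,4) = -3.
Using row 2: -8 + (-19) + (-16) + (-22) + ? → (2,3) = -70 − (-65) = -5.
Column 3 needs -70; the known cells sum to -61, so (5,3) = -9.
Column 4 needs -70; the known cells sum to -50, so (5,4) = -20.

-20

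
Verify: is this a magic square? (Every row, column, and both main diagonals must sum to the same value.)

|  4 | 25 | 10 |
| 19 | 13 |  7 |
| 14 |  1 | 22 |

No — row 1 sums to 39 but column 1 sums to 37.

Row 1: 4 + 25 + 10 = 39.
Row 2: 19 + 13 + 7 = 39.
Row 3: 14 + 1 + 22 = 37.
Column 1: 4 + 19 + 14 = 37.
Column 2: 25 + 13 + 1 = 39.
Column 3: 10 + 7 + 22 = 39.
Main diagonal: 4 + 13 + 22 = 39.
Anti-diagonal: 10 + 13 + 14 = 37.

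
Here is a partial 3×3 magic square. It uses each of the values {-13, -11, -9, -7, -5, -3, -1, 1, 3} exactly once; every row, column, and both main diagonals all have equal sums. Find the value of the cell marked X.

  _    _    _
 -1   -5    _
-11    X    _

3

The 9 entries sum to -45, so each line sums to -45/3 = -15.
The remaining cell in row 2 is (2,3) = -15 − (-6) = -9.
Column 1 must total -15; the given cells sum to -12, so (1,1) = -3.
The remaining cell in main diagonal is (3,3) = -15 − (-8) = -7.
Using anti-diagonal: -5 + (-11) + ? → (1,3) = -15 − (-16) = 1.
From row 1, -15 − (-3 + 1) gives (1,2) = -13.
The remaining cell in row 3 is (3,2) = -15 − (-18) = 3.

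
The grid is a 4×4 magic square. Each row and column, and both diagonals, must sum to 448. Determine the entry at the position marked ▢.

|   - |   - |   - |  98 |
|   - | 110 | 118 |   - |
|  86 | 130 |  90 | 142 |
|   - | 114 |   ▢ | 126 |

Using column 2: 110 + 130 + 114 + ? → (1,2) = 448 − 354 = 94.
Column 4: 98 + 142 + 126 + ? = 448, so (2,4) = 82.
From main diagonal, 448 − (110 + 90 + 126) gives (1,1) = 122.
From anti-diagonal, 448 − (98 + 118 + 130) gives (4,1) = 102.
From row 1, 448 − (122 + 94 + 98) gives (1,3) = 134.
Row 2 must total 448; the given cells sum to 310, so (2,1) = 138.
Row 4: 102 + 114 + 126 + ? = 448, so (4,3) = 106.

106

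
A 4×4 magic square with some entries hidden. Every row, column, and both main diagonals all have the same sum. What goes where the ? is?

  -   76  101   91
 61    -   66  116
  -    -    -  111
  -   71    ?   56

Column 4 is complete and sums to 374; that is the magic constant.
Row 1 needs 374; the known cells sum to 268, so (1,1) = 106.
Row 2 must total 374; the given cells sum to 243, so (2,2) = 131.
Column 2 needs 374; the known cells sum to 278, so (3,2) = 96.
Main diagonal must total 374; the given cells sum to 293, so (3,3) = 81.
Anti-diagonal must total 374; the given cells sum to 253, so (4,1) = 121.
From row 3, 374 − (96 + 81 + 111) gives (3,1) = 86.
Row 4 needs 374; the known cells sum to 248, so (4,3) = 126.

126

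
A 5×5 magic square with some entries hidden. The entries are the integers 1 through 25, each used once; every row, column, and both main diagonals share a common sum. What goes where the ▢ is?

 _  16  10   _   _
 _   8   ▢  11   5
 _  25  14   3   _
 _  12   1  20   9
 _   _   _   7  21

22

The entries are 1 through 25, which sum to 325, so each line sums to 325/5 = 65.
Row 4 needs 65; the known cells sum to 42, so (4,1) = 23.
Column 2 must total 65; the given cells sum to 61, so (5,2) = 4.
Column 4 must total 65; the given cells sum to 41, so (1,4) = 24.
Main diagonal needs 65; the known cells sum to 63, so (1,1) = 2.
Row 1 must total 65; the given cells sum to 52, so (1,5) = 13.
Column 5 must total 65; the given cells sum to 48, so (3,5) = 17.
Using anti-diagonal: 13 + 11 + 14 + 12 + ? → (5,1) = 65 − 50 = 15.
The remaining cell in row 3 is (3,1) = 65 − 59 = 6.
Using row 5: 15 + 4 + 7 + 21 + ? → (5,3) = 65 − 47 = 18.
The remaining cell in column 1 is (2,1) = 65 − 46 = 19.
Column 3 must total 65; the given cells sum to 43, so (2,3) = 22.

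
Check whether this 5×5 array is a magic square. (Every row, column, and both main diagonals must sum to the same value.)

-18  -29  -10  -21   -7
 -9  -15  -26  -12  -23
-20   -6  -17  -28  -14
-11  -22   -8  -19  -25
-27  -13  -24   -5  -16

Yes

Row 1: -18 + (-29) + (-10) + (-21) + (-7) = -85.
Row 2: -9 + (-15) + (-26) + (-12) + (-23) = -85.
Row 3: -20 + (-6) + (-17) + (-28) + (-14) = -85.
Row 4: -11 + (-22) + (-8) + (-19) + (-25) = -85.
Row 5: -27 + (-13) + (-24) + (-5) + (-16) = -85.
Column 1: -18 + (-9) + (-20) + (-11) + (-27) = -85.
Column 2: -29 + (-15) + (-6) + (-22) + (-13) = -85.
Column 3: -10 + (-26) + (-17) + (-8) + (-24) = -85.
Column 4: -21 + (-12) + (-28) + (-19) + (-5) = -85.
Column 5: -7 + (-23) + (-14) + (-25) + (-16) = -85.
Main diagonal: -18 + (-15) + (-17) + (-19) + (-16) = -85.
Anti-diagonal: -7 + (-12) + (-17) + (-22) + (-27) = -85.
All lines sum to -85.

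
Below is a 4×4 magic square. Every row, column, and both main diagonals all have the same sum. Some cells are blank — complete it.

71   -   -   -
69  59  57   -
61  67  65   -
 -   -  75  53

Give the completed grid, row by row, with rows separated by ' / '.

Main diagonal is already complete: 71 + 59 + 65 + 53 = 248, so that is the magic constant.
Row 2 needs 248; the known cells sum to 185, so (2,4) = 63.
The remaining cell in row 3 is (3,4) = 248 − 193 = 55.
Column 1: 71 + 69 + 61 + ? = 248, so (4,1) = 47.
The remaining cell in column 3 is (1,3) = 248 − 197 = 51.
From column 4, 248 − (63 + 55 + 53) gives (1,4) = 77.
Row 1 must total 248; the given cells sum to 199, so (1,2) = 49.
Row 4: 47 + 75 + 53 + ? = 248, so (4,2) = 73.

71 49 51 77 / 69 59 57 63 / 61 67 65 55 / 47 73 75 53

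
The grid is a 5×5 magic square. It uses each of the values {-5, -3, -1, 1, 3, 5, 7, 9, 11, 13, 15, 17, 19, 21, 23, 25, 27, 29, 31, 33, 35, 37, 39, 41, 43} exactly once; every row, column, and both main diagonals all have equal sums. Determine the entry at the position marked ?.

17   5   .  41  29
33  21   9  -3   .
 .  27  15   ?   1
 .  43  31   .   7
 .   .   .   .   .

The 25 entries sum to 475, so each line sums to 475/5 = 95.
Using row 1: 17 + 5 + 41 + 29 + ? → (1,3) = 95 − 92 = 3.
The remaining cell in row 2 is (2,5) = 95 − 60 = 35.
From column 2, 95 − (5 + 21 + 27 + 43) gives (5,2) = -1.
The remaining cell in column 3 is (5,3) = 95 − 58 = 37.
Column 5 must total 95; the given cells sum to 72, so (5,5) = 23.
Main diagonal: 17 + 21 + 15 + 23 + ? = 95, so (4,4) = 19.
Anti-diagonal: 29 + (-3) + 15 + 43 + ? = 95, so (5,1) = 11.
Row 4: 43 + 31 + 19 + 7 + ? = 95, so (4,1) = -5.
Row 5 must total 95; the given cells sum to 70, so (5,4) = 25.
Column 1 needs 95; the known cells sum to 56, so (3,1) = 39.
Column 4 needs 95; the known cells sum to 82, so (3,4) = 13.

13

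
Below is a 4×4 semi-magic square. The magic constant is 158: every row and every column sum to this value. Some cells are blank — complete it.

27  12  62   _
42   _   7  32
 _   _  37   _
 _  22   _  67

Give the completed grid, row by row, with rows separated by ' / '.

Row 1 must total 158; the given cells sum to 101, so (1,4) = 57.
Row 2 needs 158; the known cells sum to 81, so (2,2) = 77.
Column 2 must total 158; the given cells sum to 111, so (3,2) = 47.
Column 3 needs 158; the known cells sum to 106, so (4,3) = 52.
The remaining cell in column 4 is (3,4) = 158 − 156 = 2.
Row 3: 47 + 37 + 2 + ? = 158, so (3,1) = 72.
Row 4 must total 158; the given cells sum to 141, so (4,1) = 17.

27 12 62 57 / 42 77 7 32 / 72 47 37 2 / 17 22 52 67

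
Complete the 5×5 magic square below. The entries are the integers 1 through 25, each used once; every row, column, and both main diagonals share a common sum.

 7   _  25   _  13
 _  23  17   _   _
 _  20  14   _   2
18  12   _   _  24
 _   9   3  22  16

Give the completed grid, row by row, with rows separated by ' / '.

7 1 25 19 13 / 4 23 17 11 10 / 21 20 14 8 2 / 18 12 6 5 24 / 15 9 3 22 16

The entries are 1 through 25, which sum to 325, so each line sums to 325/5 = 65.
Row 5 needs 65; the known cells sum to 50, so (5,1) = 15.
Using column 2: 23 + 20 + 12 + 9 + ? → (1,2) = 65 − 64 = 1.
Column 3 needs 65; the known cells sum to 59, so (4,3) = 6.
Column 5: 13 + 2 + 24 + 16 + ? = 65, so (2,5) = 10.
Main diagonal: 7 + 23 + 14 + 16 + ? = 65, so (4,4) = 5.
Using anti-diagonal: 13 + 14 + 12 + 15 + ? → (2,4) = 65 − 54 = 11.
Using row 1: 7 + 1 + 25 + 13 + ? → (1,4) = 65 − 46 = 19.
Row 2 must total 65; the given cells sum to 61, so (2,1) = 4.
Column 1 needs 65; the known cells sum to 44, so (3,1) = 21.
Column 4: 19 + 11 + 5 + 22 + ? = 65, so (3,4) = 8.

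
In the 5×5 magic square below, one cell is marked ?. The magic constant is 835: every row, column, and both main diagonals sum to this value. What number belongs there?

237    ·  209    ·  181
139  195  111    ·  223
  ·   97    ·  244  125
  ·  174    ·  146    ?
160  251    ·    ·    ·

The remaining cell in row 2 is (2,4) = 835 − 668 = 167.
Column 2: 195 + 97 + 174 + 251 + ? = 835, so (1,2) = 118.
From anti-diagonal, 835 − (181 + 167 + 174 + 160) gives (3,3) = 153.
Row 1: 237 + 118 + 209 + 181 + ? = 835, so (1,4) = 90.
Row 3 needs 835; the known cells sum to 619, so (3,1) = 216.
From column 1, 835 − (237 + 139 + 216 + 160) gives (4,1) = 83.
The remaining cell in column 4 is (5,4) = 835 − 647 = 188.
Main diagonal: 237 + 195 + 153 + 146 + ? = 835, so (5,5) = 104.
Row 5: 160 + 251 + 188 + 104 + ? = 835, so (5,3) = 132.
Column 3: 209 + 111 + 153 + 132 + ? = 835, so (4,3) = 230.
The remaining cell in column 5 is (4,5) = 835 − 633 = 202.

202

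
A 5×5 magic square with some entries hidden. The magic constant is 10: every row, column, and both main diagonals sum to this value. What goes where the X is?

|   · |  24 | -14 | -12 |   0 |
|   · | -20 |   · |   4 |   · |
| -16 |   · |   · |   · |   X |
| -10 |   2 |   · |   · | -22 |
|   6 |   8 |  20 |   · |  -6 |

From row 1, 10 − (24 + (-14) + (-12) + 0) gives (1,1) = 12.
Using row 5: 6 + 8 + 20 + (-6) + ? → (5,4) = 10 − 28 = -18.
Column 1: 12 + (-16) + (-10) + 6 + ? = 10, so (2,1) = 18.
The remaining cell in column 2 is (3,2) = 10 − 14 = -4.
The remaining cell in anti-diagonal is (3,3) = 10 − 12 = -2.
Main diagonal must total 10; the given cells sum to -16, so (4,4) = 26.
The remaining cell in row 4 is (4,3) = 10 − (-4) = 14.
From column 3, 10 − (-14 + (-2) + 14 + 20) gives (2,3) = -8.
Column 4 must total 10; the given cells sum to 0, so (3,4) = 10.
The remaining cell in row 2 is (2,5) = 10 − (-6) = 16.
Using row 3: -16 + (-4) + (-2) + 10 + ? → (3,5) = 10 − (-12) = 22.

22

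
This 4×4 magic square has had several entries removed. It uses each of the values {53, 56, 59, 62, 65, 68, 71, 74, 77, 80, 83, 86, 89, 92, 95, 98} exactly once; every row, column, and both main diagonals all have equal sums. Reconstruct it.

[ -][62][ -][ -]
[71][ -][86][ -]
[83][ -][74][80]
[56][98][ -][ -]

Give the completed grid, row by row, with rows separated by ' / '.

The 16 entries sum to 1208, so each line sums to 1208/4 = 302.
From row 3, 302 − (83 + 74 + 80) gives (3,2) = 65.
Column 1: 71 + 83 + 56 + ? = 302, so (1,1) = 92.
Using column 2: 62 + 65 + 98 + ? → (2,2) = 302 − 225 = 77.
Main diagonal must total 302; the given cells sum to 243, so (4,4) = 59.
Anti-diagonal needs 302; the known cells sum to 207, so (1,4) = 95.
Row 1 needs 302; the known cells sum to 249, so (1,3) = 53.
The remaining cell in row 2 is (2,4) = 302 − 234 = 68.
Row 4 needs 302; the known cells sum to 213, so (4,3) = 89.

92 62 53 95 / 71 77 86 68 / 83 65 74 80 / 56 98 89 59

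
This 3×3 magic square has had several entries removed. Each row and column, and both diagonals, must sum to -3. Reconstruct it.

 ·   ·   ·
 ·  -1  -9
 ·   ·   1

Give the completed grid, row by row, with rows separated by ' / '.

Row 2 must total -3; the given cells sum to -10, so (2,1) = 7.
Column 3 needs -3; the known cells sum to -8, so (1,3) = 5.
Main diagonal must total -3; the given cells sum to 0, so (1,1) = -3.
Anti-diagonal needs -3; the known cells sum to 4, so (3,1) = -7.
Using row 1: -3 + 5 + ? → (1,2) = -3 − 2 = -5.
The remaining cell in row 3 is (3,2) = -3 − (-6) = 3.

-3 -5 5 / 7 -1 -9 / -7 3 1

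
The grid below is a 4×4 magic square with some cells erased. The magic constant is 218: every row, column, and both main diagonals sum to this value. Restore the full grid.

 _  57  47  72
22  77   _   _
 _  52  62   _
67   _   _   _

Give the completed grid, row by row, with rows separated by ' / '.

From row 1, 218 − (57 + 47 + 72) gives (1,1) = 42.
The remaining cell in column 1 is (3,1) = 218 − 131 = 87.
Column 2 must total 218; the given cells sum to 186, so (4,2) = 32.
Main diagonal: 42 + 77 + 62 + ? = 218, so (4,4) = 37.
Anti-diagonal must total 218; the given cells sum to 191, so (2,3) = 27.
Row 2 must total 218; the given cells sum to 126, so (2,4) = 92.
Row 3 needs 218; the known cells sum to 201, so (3,4) = 17.
Row 4: 67 + 32 + 37 + ? = 218, so (4,3) = 82.

42 57 47 72 / 22 77 27 92 / 87 52 62 17 / 67 32 82 37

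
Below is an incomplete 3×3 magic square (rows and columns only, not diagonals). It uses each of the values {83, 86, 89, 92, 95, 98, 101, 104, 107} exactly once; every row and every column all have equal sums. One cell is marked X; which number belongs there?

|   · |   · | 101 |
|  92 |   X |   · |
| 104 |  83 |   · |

The 9 entries sum to 855, so each line sums to 855/3 = 285.
Using row 3: 104 + 83 + ? → (3,3) = 285 − 187 = 98.
Column 1 needs 285; the known cells sum to 196, so (1,1) = 89.
Column 3 must total 285; the given cells sum to 199, so (2,3) = 86.
Row 1 must total 285; the given cells sum to 190, so (1,2) = 95.
Row 2 must total 285; the given cells sum to 178, so (2,2) = 107.

107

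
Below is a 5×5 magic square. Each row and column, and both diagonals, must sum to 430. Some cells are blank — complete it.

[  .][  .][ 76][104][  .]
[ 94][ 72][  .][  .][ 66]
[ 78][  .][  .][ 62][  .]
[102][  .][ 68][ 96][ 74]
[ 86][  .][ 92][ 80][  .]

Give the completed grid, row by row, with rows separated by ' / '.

70 98 76 104 82 / 94 72 110 88 66 / 78 106 84 62 100 / 102 90 68 96 74 / 86 64 92 80 108

Using row 4: 102 + 68 + 96 + 74 + ? → (4,2) = 430 − 340 = 90.
Column 1 needs 430; the known cells sum to 360, so (1,1) = 70.
Using column 4: 104 + 62 + 96 + 80 + ? → (2,4) = 430 − 342 = 88.
From row 2, 430 − (94 + 72 + 88 + 66) gives (2,3) = 110.
Column 3: 76 + 110 + 68 + 92 + ? = 430, so (3,3) = 84.
Main diagonal must total 430; the given cells sum to 322, so (5,5) = 108.
Anti-diagonal: 88 + 84 + 90 + 86 + ? = 430, so (1,5) = 82.
Using row 1: 70 + 76 + 104 + 82 + ? → (1,2) = 430 − 332 = 98.
The remaining cell in row 5 is (5,2) = 430 − 366 = 64.
Column 2: 98 + 72 + 90 + 64 + ? = 430, so (3,2) = 106.
Column 5 needs 430; the known cells sum to 330, so (3,5) = 100.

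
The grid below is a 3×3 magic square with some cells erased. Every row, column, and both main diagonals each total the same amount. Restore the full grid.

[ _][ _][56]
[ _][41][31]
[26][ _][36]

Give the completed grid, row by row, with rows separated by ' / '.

46 21 56 / 51 41 31 / 26 61 36

Column 3 is already complete: 56 + 31 + 36 = 123, so that is the magic constant.
Using row 2: 41 + 31 + ? → (2,1) = 123 − 72 = 51.
Row 3: 26 + 36 + ? = 123, so (3,2) = 61.
Using column 1: 51 + 26 + ? → (1,1) = 123 − 77 = 46.
Column 2: 41 + 61 + ? = 123, so (1,2) = 21.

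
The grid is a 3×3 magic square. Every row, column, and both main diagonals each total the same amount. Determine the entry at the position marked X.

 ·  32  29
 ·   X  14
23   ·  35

26

Column 3 is complete and sums to 78; that is the magic constant.
Using row 1: 32 + 29 + ? → (1,1) = 78 − 61 = 17.
The remaining cell in row 3 is (3,2) = 78 − 58 = 20.
From column 1, 78 − (17 + 23) gives (2,1) = 38.
Column 2 needs 78; the known cells sum to 52, so (2,2) = 26.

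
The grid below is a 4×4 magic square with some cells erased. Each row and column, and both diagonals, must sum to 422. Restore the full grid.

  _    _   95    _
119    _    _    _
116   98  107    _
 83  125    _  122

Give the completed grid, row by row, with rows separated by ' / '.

104 110 95 113 / 119 89 128 86 / 116 98 107 101 / 83 125 92 122

Row 3 must total 422; the given cells sum to 321, so (3,4) = 101.
Row 4: 83 + 125 + 122 + ? = 422, so (4,3) = 92.
From column 1, 422 − (119 + 116 + 83) gives (1,1) = 104.
Using column 3: 95 + 107 + 92 + ? → (2,3) = 422 − 294 = 128.
Main diagonal: 104 + 107 + 122 + ? = 422, so (2,2) = 89.
Anti-diagonal needs 422; the known cells sum to 309, so (1,4) = 113.
Row 1: 104 + 95 + 113 + ? = 422, so (1,2) = 110.
Row 2 must total 422; the given cells sum to 336, so (2,4) = 86.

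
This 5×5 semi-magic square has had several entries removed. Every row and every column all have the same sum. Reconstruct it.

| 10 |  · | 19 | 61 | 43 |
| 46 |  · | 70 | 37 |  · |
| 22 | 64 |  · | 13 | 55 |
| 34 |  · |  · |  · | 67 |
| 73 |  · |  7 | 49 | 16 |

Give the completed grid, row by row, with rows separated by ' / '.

10 52 19 61 43 / 46 28 70 37 4 / 22 64 31 13 55 / 34 1 58 25 67 / 73 40 7 49 16

Column 1 is already complete: 10 + 46 + 22 + 34 + 73 = 185, so that is the magic constant.
Using row 1: 10 + 19 + 61 + 43 + ? → (1,2) = 185 − 133 = 52.
From row 3, 185 − (22 + 64 + 13 + 55) gives (3,3) = 31.
Row 5 must total 185; the given cells sum to 145, so (5,2) = 40.
From column 3, 185 − (19 + 70 + 31 + 7) gives (4,3) = 58.
Column 4 needs 185; the known cells sum to 160, so (4,4) = 25.
Using column 5: 43 + 55 + 67 + 16 + ? → (2,5) = 185 − 181 = 4.
Row 2: 46 + 70 + 37 + 4 + ? = 185, so (2,2) = 28.
Row 4: 34 + 58 + 25 + 67 + ? = 185, so (4,2) = 1.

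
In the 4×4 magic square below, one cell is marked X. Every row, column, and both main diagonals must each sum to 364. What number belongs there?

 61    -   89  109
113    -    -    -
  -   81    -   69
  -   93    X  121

The remaining cell in row 1 is (1,2) = 364 − 259 = 105.
Column 2: 105 + 81 + 93 + ? = 364, so (2,2) = 85.
Column 4 needs 364; the known cells sum to 299, so (2,4) = 65.
Main diagonal: 61 + 85 + 121 + ? = 364, so (3,3) = 97.
Row 2 needs 364; the known cells sum to 263, so (2,3) = 101.
The remaining cell in row 3 is (3,1) = 364 − 247 = 117.
Column 1: 61 + 113 + 117 + ? = 364, so (4,1) = 73.
Column 3 needs 364; the known cells sum to 287, so (4,3) = 77.

77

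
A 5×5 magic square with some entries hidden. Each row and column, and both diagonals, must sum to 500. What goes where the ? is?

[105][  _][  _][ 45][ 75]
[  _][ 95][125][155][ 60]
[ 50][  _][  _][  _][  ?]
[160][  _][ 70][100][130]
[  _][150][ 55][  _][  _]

145

Row 2 needs 500; the known cells sum to 435, so (2,1) = 65.
Using row 4: 160 + 70 + 100 + 130 + ? → (4,2) = 500 − 460 = 40.
Column 1: 105 + 65 + 50 + 160 + ? = 500, so (5,1) = 120.
The remaining cell in anti-diagonal is (3,3) = 500 − 390 = 110.
The remaining cell in column 3 is (1,3) = 500 − 360 = 140.
Main diagonal must total 500; the given cells sum to 410, so (5,5) = 90.
Using row 1: 105 + 140 + 45 + 75 + ? → (1,2) = 500 − 365 = 135.
The remaining cell in row 5 is (5,4) = 500 − 415 = 85.
Column 2 needs 500; the known cells sum to 420, so (3,2) = 80.
Column 4: 45 + 155 + 100 + 85 + ? = 500, so (3,4) = 115.
Column 5 needs 500; the known cells sum to 355, so (3,5) = 145.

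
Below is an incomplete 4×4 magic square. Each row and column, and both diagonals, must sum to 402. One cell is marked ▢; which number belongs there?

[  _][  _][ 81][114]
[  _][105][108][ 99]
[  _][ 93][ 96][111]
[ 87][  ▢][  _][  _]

Row 2 needs 402; the known cells sum to 312, so (2,1) = 90.
Using row 3: 93 + 96 + 111 + ? → (3,1) = 402 − 300 = 102.
Using column 1: 90 + 102 + 87 + ? → (1,1) = 402 − 279 = 123.
Column 3 must total 402; the given cells sum to 285, so (4,3) = 117.
Column 4 needs 402; the known cells sum to 324, so (4,4) = 78.
Row 1 must total 402; the given cells sum to 318, so (1,2) = 84.
From row 4, 402 − (87 + 117 + 78) gives (4,2) = 120.

120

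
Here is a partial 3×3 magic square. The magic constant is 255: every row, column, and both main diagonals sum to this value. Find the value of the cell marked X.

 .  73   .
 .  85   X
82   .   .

Using column 2: 73 + 85 + ? → (3,2) = 255 − 158 = 97.
The remaining cell in anti-diagonal is (1,3) = 255 − 167 = 88.
Row 1: 73 + 88 + ? = 255, so (1,1) = 94.
Using row 3: 82 + 97 + ? → (3,3) = 255 − 179 = 76.
Using column 1: 94 + 82 + ? → (2,1) = 255 − 176 = 79.
Column 3: 88 + 76 + ? = 255, so (2,3) = 91.

91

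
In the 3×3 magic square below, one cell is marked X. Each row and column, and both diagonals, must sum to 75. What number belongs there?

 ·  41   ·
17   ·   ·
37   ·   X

29

Column 1 needs 75; the known cells sum to 54, so (1,1) = 21.
From row 1, 75 − (21 + 41) gives (1,3) = 13.
Anti-diagonal: 13 + 37 + ? = 75, so (2,2) = 25.
Row 2 needs 75; the known cells sum to 42, so (2,3) = 33.
Column 2: 41 + 25 + ? = 75, so (3,2) = 9.
The remaining cell in column 3 is (3,3) = 75 − 46 = 29.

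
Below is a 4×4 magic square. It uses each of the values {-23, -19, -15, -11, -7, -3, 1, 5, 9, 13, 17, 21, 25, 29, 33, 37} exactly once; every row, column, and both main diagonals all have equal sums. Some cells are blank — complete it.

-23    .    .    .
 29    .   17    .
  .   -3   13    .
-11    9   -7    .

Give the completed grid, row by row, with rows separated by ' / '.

-23 21 5 25 / 29 1 17 -19 / 33 -3 13 -15 / -11 9 -7 37

The 16 entries sum to 112, so each line sums to 112/4 = 28.
Row 4 needs 28; the known cells sum to -9, so (4,4) = 37.
From column 1, 28 − (-23 + 29 + (-11)) gives (3,1) = 33.
Using column 3: 17 + 13 + (-7) + ? → (1,3) = 28 − 23 = 5.
Using main diagonal: -23 + 13 + 37 + ? → (2,2) = 28 − 27 = 1.
Using anti-diagonal: 17 + (-3) + (-11) + ? → (1,4) = 28 − 3 = 25.
Row 1 needs 28; the known cells sum to 7, so (1,2) = 21.
Row 2: 29 + 1 + 17 + ? = 28, so (2,4) = -19.
From row 3, 28 − (33 + (-3) + 13) gives (3,4) = -15.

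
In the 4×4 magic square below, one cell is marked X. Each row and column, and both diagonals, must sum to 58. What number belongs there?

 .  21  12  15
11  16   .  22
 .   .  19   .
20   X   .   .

7

Using row 1: 21 + 12 + 15 + ? → (1,1) = 58 − 48 = 10.
Row 2 needs 58; the known cells sum to 49, so (2,3) = 9.
Column 1 needs 58; the known cells sum to 41, so (3,1) = 17.
Column 3 needs 58; the known cells sum to 40, so (4,3) = 18.
The remaining cell in main diagonal is (4,4) = 58 − 45 = 13.
Anti-diagonal must total 58; the given cells sum to 44, so (3,2) = 14.
From row 3, 58 − (17 + 14 + 19) gives (3,4) = 8.
Using row 4: 20 + 18 + 13 + ? → (4,2) = 58 − 51 = 7.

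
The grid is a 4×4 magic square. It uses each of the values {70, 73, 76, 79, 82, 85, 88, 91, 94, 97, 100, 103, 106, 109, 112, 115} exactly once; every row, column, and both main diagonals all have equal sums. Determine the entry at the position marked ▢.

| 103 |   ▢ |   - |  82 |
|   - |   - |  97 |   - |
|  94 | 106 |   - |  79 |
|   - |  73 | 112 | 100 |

The 16 entries sum to 1480, so each line sums to 1480/4 = 370.
Row 3 needs 370; the known cells sum to 279, so (3,3) = 91.
From row 4, 370 − (73 + 112 + 100) gives (4,1) = 85.
Column 1: 103 + 94 + 85 + ? = 370, so (2,1) = 88.
The remaining cell in column 3 is (1,3) = 370 − 300 = 70.
Column 4: 82 + 79 + 100 + ? = 370, so (2,4) = 109.
From main diagonal, 370 − (103 + 91 + 100) gives (2,2) = 76.
The remaining cell in row 1 is (1,2) = 370 − 255 = 115.

115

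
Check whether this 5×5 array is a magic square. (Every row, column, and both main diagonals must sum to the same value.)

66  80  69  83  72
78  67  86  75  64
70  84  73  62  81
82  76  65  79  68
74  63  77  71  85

Row 1: 66 + 80 + 69 + 83 + 72 = 370.
Row 2: 78 + 67 + 86 + 75 + 64 = 370.
Row 3: 70 + 84 + 73 + 62 + 81 = 370.
Row 4: 82 + 76 + 65 + 79 + 68 = 370.
Row 5: 74 + 63 + 77 + 71 + 85 = 370.
Column 1: 66 + 78 + 70 + 82 + 74 = 370.
Column 2: 80 + 67 + 84 + 76 + 63 = 370.
Column 3: 69 + 86 + 73 + 65 + 77 = 370.
Column 4: 83 + 75 + 62 + 79 + 71 = 370.
Column 5: 72 + 64 + 81 + 68 + 85 = 370.
Main diagonal: 66 + 67 + 73 + 79 + 85 = 370.
Anti-diagonal: 72 + 75 + 73 + 76 + 74 = 370.
All lines sum to 370.

Yes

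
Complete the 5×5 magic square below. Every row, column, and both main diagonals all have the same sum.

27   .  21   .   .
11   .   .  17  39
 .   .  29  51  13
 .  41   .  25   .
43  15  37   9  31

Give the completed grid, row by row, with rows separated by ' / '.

Row 5 is already complete: 43 + 15 + 37 + 9 + 31 = 135, so that is the magic constant.
Column 4: 17 + 51 + 25 + 9 + ? = 135, so (1,4) = 33.
Main diagonal: 27 + 29 + 25 + 31 + ? = 135, so (2,2) = 23.
The remaining cell in anti-diagonal is (1,5) = 135 − 130 = 5.
Row 1 needs 135; the known cells sum to 86, so (1,2) = 49.
Using row 2: 11 + 23 + 17 + 39 + ? → (2,3) = 135 − 90 = 45.
Using column 2: 49 + 23 + 41 + 15 + ? → (3,2) = 135 − 128 = 7.
Column 3 needs 135; the known cells sum to 132, so (4,3) = 3.
Using column 5: 5 + 39 + 13 + 31 + ? → (4,5) = 135 − 88 = 47.
Row 3: 7 + 29 + 51 + 13 + ? = 135, so (3,1) = 35.
The remaining cell in row 4 is (4,1) = 135 − 116 = 19.

27 49 21 33 5 / 11 23 45 17 39 / 35 7 29 51 13 / 19 41 3 25 47 / 43 15 37 9 31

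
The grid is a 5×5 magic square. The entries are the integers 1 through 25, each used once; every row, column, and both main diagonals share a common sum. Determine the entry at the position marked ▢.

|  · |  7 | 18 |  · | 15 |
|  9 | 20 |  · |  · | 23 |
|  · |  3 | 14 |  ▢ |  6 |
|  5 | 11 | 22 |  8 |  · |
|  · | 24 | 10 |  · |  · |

25

The entries are 1 through 25, which sum to 325, so each line sums to 325/5 = 65.
Using row 4: 5 + 11 + 22 + 8 + ? → (4,5) = 65 − 46 = 19.
Using column 3: 18 + 14 + 22 + 10 + ? → (2,3) = 65 − 64 = 1.
Column 5 needs 65; the known cells sum to 63, so (5,5) = 2.
From main diagonal, 65 − (20 + 14 + 8 + 2) gives (1,1) = 21.
Row 1 needs 65; the known cells sum to 61, so (1,4) = 4.
Using row 2: 9 + 20 + 1 + 23 + ? → (2,4) = 65 − 53 = 12.
From anti-diagonal, 65 − (15 + 12 + 14 + 11) gives (5,1) = 13.
The remaining cell in row 5 is (5,4) = 65 − 49 = 16.
Column 1: 21 + 9 + 5 + 13 + ? = 65, so (3,1) = 17.
Column 4 must total 65; the given cells sum to 40, so (3,4) = 25.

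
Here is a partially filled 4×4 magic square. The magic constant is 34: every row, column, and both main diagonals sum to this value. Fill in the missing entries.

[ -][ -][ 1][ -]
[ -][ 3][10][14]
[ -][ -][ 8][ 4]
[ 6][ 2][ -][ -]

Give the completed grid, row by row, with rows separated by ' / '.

12 16 1 5 / 7 3 10 14 / 9 13 8 4 / 6 2 15 11

From row 2, 34 − (3 + 10 + 14) gives (2,1) = 7.
Column 3: 1 + 10 + 8 + ? = 34, so (4,3) = 15.
Row 4 needs 34; the known cells sum to 23, so (4,4) = 11.
The remaining cell in column 4 is (1,4) = 34 − 29 = 5.
Main diagonal must total 34; the given cells sum to 22, so (1,1) = 12.
From anti-diagonal, 34 − (5 + 10 + 6) gives (3,2) = 13.
Row 1: 12 + 1 + 5 + ? = 34, so (1,2) = 16.
From row 3, 34 − (13 + 8 + 4) gives (3,1) = 9.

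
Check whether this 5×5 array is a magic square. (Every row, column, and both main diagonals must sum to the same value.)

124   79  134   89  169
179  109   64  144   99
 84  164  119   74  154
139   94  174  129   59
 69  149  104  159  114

Row 1: 124 + 79 + 134 + 89 + 169 = 595.
Row 2: 179 + 109 + 64 + 144 + 99 = 595.
Row 3: 84 + 164 + 119 + 74 + 154 = 595.
Row 4: 139 + 94 + 174 + 129 + 59 = 595.
Row 5: 69 + 149 + 104 + 159 + 114 = 595.
Column 1: 124 + 179 + 84 + 139 + 69 = 595.
Column 2: 79 + 109 + 164 + 94 + 149 = 595.
Column 3: 134 + 64 + 119 + 174 + 104 = 595.
Column 4: 89 + 144 + 74 + 129 + 159 = 595.
Column 5: 169 + 99 + 154 + 59 + 114 = 595.
Main diagonal: 124 + 109 + 119 + 129 + 114 = 595.
Anti-diagonal: 169 + 144 + 119 + 94 + 69 = 595.
All lines sum to 595.

Yes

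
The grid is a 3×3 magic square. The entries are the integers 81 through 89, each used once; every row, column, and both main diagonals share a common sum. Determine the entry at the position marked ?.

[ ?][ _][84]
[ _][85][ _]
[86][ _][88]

82

The entries are 81 through 89, which sum to 765, so each line sums to 765/3 = 255.
The remaining cell in row 3 is (3,2) = 255 − 174 = 81.
From column 2, 255 − (85 + 81) gives (1,2) = 89.
From column 3, 255 − (84 + 88) gives (2,3) = 83.
The remaining cell in main diagonal is (1,1) = 255 − 173 = 82.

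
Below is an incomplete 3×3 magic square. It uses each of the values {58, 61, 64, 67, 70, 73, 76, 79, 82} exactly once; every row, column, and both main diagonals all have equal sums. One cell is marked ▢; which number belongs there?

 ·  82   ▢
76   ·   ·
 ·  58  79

67

The 9 entries sum to 630, so each line sums to 630/3 = 210.
The remaining cell in row 3 is (3,1) = 210 − 137 = 73.
Column 1 must total 210; the given cells sum to 149, so (1,1) = 61.
Column 2: 82 + 58 + ? = 210, so (2,2) = 70.
Anti-diagonal: 70 + 73 + ? = 210, so (1,3) = 67.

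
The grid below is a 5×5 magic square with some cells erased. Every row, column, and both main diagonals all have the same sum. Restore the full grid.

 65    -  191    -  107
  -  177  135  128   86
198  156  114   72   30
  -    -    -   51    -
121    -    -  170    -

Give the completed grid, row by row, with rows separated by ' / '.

65 58 191 149 107 / 44 177 135 128 86 / 198 156 114 72 30 / 142 100 93 51 184 / 121 79 37 170 163

Row 3 is already complete: 198 + 156 + 114 + 72 + 30 = 570, so that is the magic constant.
Using row 2: 177 + 135 + 128 + 86 + ? → (2,1) = 570 − 526 = 44.
Column 1: 65 + 44 + 198 + 121 + ? = 570, so (4,1) = 142.
Column 4 needs 570; the known cells sum to 421, so (1,4) = 149.
Using main diagonal: 65 + 177 + 114 + 51 + ? → (5,5) = 570 − 407 = 163.
From anti-diagonal, 570 − (107 + 128 + 114 + 121) gives (4,2) = 100.
From row 1, 570 − (65 + 191 + 149 + 107) gives (1,2) = 58.
The remaining cell in column 2 is (5,2) = 570 − 491 = 79.
The remaining cell in column 5 is (4,5) = 570 − 386 = 184.
Row 4: 142 + 100 + 51 + 184 + ? = 570, so (4,3) = 93.
Using row 5: 121 + 79 + 170 + 163 + ? → (5,3) = 570 − 533 = 37.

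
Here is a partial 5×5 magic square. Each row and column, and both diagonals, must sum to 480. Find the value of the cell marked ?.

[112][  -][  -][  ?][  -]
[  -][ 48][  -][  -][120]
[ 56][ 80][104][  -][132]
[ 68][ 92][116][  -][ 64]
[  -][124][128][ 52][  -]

Using row 3: 56 + 80 + 104 + 132 + ? → (3,4) = 480 − 372 = 108.
From row 4, 480 − (68 + 92 + 116 + 64) gives (4,4) = 140.
Column 2: 48 + 80 + 92 + 124 + ? = 480, so (1,2) = 136.
Main diagonal needs 480; the known cells sum to 404, so (5,5) = 76.
The remaining cell in row 5 is (5,1) = 480 − 380 = 100.
From column 1, 480 − (112 + 56 + 68 + 100) gives (2,1) = 144.
Column 5 must total 480; the given cells sum to 392, so (1,5) = 88.
From anti-diagonal, 480 − (88 + 104 + 92 + 100) gives (2,4) = 96.
Row 2: 144 + 48 + 96 + 120 + ? = 480, so (2,3) = 72.
Using column 3: 72 + 104 + 116 + 128 + ? → (1,3) = 480 − 420 = 60.
The remaining cell in column 4 is (1,4) = 480 − 396 = 84.

84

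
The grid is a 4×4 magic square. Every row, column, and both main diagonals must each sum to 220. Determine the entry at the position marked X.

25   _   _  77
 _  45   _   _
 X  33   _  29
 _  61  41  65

From row 4, 220 − (61 + 41 + 65) gives (4,1) = 53.
Column 2: 45 + 33 + 61 + ? = 220, so (1,2) = 81.
Column 4: 77 + 29 + 65 + ? = 220, so (2,4) = 49.
Using main diagonal: 25 + 45 + 65 + ? → (3,3) = 220 − 135 = 85.
From anti-diagonal, 220 − (77 + 33 + 53) gives (2,3) = 57.
Row 1: 25 + 81 + 77 + ? = 220, so (1,3) = 37.
Row 2 must total 220; the given cells sum to 151, so (2,1) = 69.
From row 3, 220 − (33 + 85 + 29) gives (3,1) = 73.

73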